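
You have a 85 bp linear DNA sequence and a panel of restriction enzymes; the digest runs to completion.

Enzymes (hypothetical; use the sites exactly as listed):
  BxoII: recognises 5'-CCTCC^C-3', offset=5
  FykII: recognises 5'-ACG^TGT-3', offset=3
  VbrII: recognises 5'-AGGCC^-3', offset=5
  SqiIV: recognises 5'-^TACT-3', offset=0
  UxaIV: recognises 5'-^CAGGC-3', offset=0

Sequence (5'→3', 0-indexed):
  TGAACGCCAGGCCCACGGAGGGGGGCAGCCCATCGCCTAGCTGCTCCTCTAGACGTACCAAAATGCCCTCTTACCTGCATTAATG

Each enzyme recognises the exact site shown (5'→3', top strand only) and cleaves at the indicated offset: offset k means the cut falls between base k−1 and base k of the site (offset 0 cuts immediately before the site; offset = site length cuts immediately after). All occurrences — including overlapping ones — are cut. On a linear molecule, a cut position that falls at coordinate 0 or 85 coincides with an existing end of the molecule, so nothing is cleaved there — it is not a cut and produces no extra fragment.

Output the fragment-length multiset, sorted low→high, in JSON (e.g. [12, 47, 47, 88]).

Scan for sites:
  BxoII (CCTCCC, off=5): no sites
  FykII (ACGTGT, off=3): no sites
  VbrII AGGCC/5: at [8] ⇒ [13]
  SqiIV (TACT, off=0): no sites
  UxaIV CAGGC/0: at [7] ⇒ [7]

All cut coordinates (distinct, sorted): [7, 13]

Fragments:
  [0,7): 7 bp
  [7,13): 6 bp
  [13,85): 72 bp

[6,7,72]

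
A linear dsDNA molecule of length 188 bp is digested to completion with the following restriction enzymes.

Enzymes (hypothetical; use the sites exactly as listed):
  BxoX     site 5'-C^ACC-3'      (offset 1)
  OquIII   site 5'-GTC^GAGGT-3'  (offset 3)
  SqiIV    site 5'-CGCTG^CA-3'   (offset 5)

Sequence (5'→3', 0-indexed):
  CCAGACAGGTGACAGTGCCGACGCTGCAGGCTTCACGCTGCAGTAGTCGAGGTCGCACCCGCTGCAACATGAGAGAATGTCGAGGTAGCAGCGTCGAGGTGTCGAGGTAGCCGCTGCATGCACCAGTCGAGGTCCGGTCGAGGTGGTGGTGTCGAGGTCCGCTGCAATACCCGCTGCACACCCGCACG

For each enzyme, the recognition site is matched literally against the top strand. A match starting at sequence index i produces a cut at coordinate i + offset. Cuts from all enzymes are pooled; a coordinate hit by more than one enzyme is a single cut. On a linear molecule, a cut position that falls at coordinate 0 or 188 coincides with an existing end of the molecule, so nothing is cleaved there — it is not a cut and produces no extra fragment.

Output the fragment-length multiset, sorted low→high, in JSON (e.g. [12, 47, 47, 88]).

[3,5,7,8,8,8,8,9,11,11,12,13,14,14,14,17,26]

Per-enzyme occurrences:
  BxoX CACC/1: at [55, 120, 178] ⇒ [56, 121, 179]
  OquIII GTCGAGGT/3: at [45, 78, 92, 100, 125, 136, 150] ⇒ [48, 81, 95, 103, 128, 139, 153]
  SqiIV CGCTGCA/5: at [21, 35, 59, 111, 159, 171] ⇒ [26, 40, 64, 116, 164, 176]

All cut coordinates (distinct, sorted): [26, 40, 48, 56, 64, 81, 95, 103, 116, 121, 128, 139, 153, 164, 176, 179]

Fragments:
  [0,26): 26 bp
  [26,40): 14 bp
  [40,48): 8 bp
  [48,56): 8 bp
  [56,64): 8 bp
  [64,81): 17 bp
  [81,95): 14 bp
  [95,103): 8 bp
  [103,116): 13 bp
  [116,121): 5 bp
  [121,128): 7 bp
  [128,139): 11 bp
  [139,153): 14 bp
  [153,164): 11 bp
  [164,176): 12 bp
  [176,179): 3 bp
  [179,188): 9 bp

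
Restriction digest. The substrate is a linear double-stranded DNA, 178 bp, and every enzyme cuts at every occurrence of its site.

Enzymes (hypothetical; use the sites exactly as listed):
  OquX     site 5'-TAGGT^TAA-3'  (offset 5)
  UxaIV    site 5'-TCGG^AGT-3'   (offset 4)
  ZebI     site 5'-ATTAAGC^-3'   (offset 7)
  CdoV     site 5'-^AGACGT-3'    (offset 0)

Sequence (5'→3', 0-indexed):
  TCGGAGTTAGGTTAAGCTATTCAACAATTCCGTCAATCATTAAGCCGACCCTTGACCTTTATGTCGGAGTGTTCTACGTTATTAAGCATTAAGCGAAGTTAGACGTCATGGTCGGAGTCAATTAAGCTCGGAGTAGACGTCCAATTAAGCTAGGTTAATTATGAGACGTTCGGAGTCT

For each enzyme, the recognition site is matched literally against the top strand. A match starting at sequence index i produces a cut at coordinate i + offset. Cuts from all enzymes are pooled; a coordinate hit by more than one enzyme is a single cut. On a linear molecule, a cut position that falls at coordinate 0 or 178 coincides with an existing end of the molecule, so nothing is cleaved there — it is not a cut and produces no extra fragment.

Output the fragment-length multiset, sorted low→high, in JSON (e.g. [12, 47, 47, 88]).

Site scan:
  OquX TAGGTTAA/5: at [7, 150] ⇒ [12, 155]
  UxaIV TCGGAGT/4: at [0, 63, 111, 127, 169] ⇒ [4, 67, 115, 131, 173]
  ZebI ATTAAGC/7: at [38, 80, 87, 120, 143] ⇒ [45, 87, 94, 127, 150]
  CdoV AGACGT/0: at [100, 134, 163] ⇒ [100, 134, 163]

Pooled cuts: [4, 12, 45, 67, 87, 94, 100, 115, 127, 131, 134, 150, 155, 163, 173]

Fragments:
  [0,4): 4 bp
  [4,12): 8 bp
  [12,45): 33 bp
  [45,67): 22 bp
  [67,87): 20 bp
  [87,94): 7 bp
  [94,100): 6 bp
  [100,115): 15 bp
  [115,127): 12 bp
  [127,131): 4 bp
  [131,134): 3 bp
  [134,150): 16 bp
  [150,155): 5 bp
  [155,163): 8 bp
  [163,173): 10 bp
  [173,178): 5 bp

[3,4,4,5,5,6,7,8,8,10,12,15,16,20,22,33]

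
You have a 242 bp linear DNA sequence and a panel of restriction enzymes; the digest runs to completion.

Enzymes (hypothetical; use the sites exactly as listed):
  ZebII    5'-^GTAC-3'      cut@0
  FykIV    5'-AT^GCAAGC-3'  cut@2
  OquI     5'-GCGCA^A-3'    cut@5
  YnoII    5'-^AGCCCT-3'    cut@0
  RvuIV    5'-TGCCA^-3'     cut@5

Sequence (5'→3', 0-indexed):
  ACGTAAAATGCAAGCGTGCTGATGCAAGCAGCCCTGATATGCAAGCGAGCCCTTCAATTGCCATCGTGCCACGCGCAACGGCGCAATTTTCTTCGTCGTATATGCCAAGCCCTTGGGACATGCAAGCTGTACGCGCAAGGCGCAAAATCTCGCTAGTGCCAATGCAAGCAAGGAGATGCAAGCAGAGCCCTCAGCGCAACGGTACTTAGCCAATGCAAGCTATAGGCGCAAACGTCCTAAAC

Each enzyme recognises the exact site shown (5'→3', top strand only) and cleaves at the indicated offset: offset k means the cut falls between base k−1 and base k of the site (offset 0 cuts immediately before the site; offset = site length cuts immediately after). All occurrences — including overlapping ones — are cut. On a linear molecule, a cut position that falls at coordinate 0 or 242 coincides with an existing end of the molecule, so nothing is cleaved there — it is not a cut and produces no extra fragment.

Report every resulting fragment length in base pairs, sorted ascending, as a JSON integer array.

[2,3,6,6,7,7,7,8,8,8,9,9,11,12,13,13,14,14,14,16,16,17,22]

Site scan:
  ZebII GTAC/0: at [128, 201] ⇒ [128, 201]
  FykIV ATGCAAGC/2: at [7, 21, 38, 119, 161, 175, 212] ⇒ [9, 23, 40, 121, 163, 177, 214]
  OquI GCGCAA/5: at [72, 80, 132, 139, 193, 225] ⇒ [77, 85, 137, 144, 198, 230]
  YnoII AGCCCT/0: at [29, 47, 107, 185] ⇒ [29, 47, 107, 185]
  RvuIV TGCCA/5: at [58, 66, 102, 156] ⇒ [63, 71, 107, 161]

Pooled cuts: [9, 23, 29, 40, 47, 63, 71, 77, 85, 107, 121, 128, 137, 144, 161, 163, 177, 185, 198, 201, 214, 230]

Fragments:
  [0,9): 9 bp
  [9,23): 14 bp
  [23,29): 6 bp
  [29,40): 11 bp
  [40,47): 7 bp
  [47,63): 16 bp
  [63,71): 8 bp
  [71,77): 6 bp
  [77,85): 8 bp
  [85,107): 22 bp
  [107,121): 14 bp
  [121,128): 7 bp
  [128,137): 9 bp
  [137,144): 7 bp
  [144,161): 17 bp
  [161,163): 2 bp
  [163,177): 14 bp
  [177,185): 8 bp
  [185,198): 13 bp
  [198,201): 3 bp
  [201,214): 13 bp
  [214,230): 16 bp
  [230,242): 12 bp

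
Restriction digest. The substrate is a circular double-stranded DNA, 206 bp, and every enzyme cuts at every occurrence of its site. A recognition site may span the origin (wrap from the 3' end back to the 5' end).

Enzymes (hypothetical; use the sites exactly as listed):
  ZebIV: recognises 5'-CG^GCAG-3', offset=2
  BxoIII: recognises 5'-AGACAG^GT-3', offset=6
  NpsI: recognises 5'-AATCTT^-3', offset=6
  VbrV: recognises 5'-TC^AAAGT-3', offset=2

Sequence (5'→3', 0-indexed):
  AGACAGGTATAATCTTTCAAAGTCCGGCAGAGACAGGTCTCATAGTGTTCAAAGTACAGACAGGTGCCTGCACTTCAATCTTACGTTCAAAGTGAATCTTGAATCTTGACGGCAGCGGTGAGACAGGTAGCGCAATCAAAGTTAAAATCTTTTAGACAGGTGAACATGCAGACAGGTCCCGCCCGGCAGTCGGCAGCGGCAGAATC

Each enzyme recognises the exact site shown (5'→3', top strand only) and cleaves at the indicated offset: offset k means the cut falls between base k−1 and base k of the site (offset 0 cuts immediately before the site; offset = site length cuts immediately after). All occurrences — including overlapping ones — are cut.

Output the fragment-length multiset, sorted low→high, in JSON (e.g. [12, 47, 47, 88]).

[2,4,6,6,7,7,8,8,10,10,10,11,12,13,14,14,14,15,16,19]

Per-enzyme occurrences:
  ZebIV (CGGCAG, off=2): starts [24, 109, 183, 190, 196] → cuts [26, 111, 185, 192, 198]
  BxoIII (AGACAGGT, off=6): starts [0, 30, 57, 120, 153, 169] → cuts [6, 36, 63, 126, 159, 175]
  NpsI (AATCTT, off=6): starts [10, 76, 94, 101, 145] → cuts [16, 82, 100, 107, 151]
  VbrV (TCAAAGT, off=2): starts [16, 48, 86, 135] → cuts [18, 50, 88, 137]

Pooled cuts: [6, 16, 18, 26, 36, 50, 63, 82, 88, 100, 107, 111, 126, 137, 151, 159, 175, 185, 192, 198]

Fragment lengths:
  6→16: 10 bp
  16→18: 2 bp
  18→26: 8 bp
  26→36: 10 bp
  36→50: 14 bp
  50→63: 13 bp
  63→82: 19 bp
  82→88: 6 bp
  88→100: 12 bp
  100→107: 7 bp
  107→111: 4 bp
  111→126: 15 bp
  126→137: 11 bp
  137→151: 14 bp
  151→159: 8 bp
  159→175: 16 bp
  175→185: 10 bp
  185→192: 7 bp
  192→198: 6 bp
  198→6 (wrap): 206-198+6 = 14 bp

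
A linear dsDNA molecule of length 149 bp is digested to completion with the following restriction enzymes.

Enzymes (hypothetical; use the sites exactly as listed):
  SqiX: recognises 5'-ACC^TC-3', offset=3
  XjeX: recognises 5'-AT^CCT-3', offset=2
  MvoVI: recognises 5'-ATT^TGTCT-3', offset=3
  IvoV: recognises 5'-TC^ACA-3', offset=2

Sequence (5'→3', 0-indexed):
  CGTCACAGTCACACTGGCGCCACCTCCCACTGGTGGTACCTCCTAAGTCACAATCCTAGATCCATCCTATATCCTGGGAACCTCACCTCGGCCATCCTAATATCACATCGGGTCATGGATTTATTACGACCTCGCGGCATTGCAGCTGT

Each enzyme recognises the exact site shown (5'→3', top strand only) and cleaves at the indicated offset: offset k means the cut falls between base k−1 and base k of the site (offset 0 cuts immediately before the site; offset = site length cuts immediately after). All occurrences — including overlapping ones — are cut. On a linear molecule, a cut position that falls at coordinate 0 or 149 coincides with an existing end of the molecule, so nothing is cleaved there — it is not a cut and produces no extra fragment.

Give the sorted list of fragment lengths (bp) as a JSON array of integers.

[4,5,5,6,7,8,9,9,10,11,14,16,18,27]

Site scan:
  SqiX ACCTC/3: at [21, 37, 79, 84, 128] ⇒ [24, 40, 82, 87, 131]
  XjeX ATCCT/2: at [52, 63, 70, 93] ⇒ [54, 65, 72, 95]
  MvoVI (ATTTGTCT, off=3): no sites
  IvoV TCACA/2: at [2, 8, 47, 102] ⇒ [4, 10, 49, 104]

Pooled cuts: [4, 10, 24, 40, 49, 54, 65, 72, 82, 87, 95, 104, 131]

Fragments:
  [0,4): 4 bp
  [4,10): 6 bp
  [10,24): 14 bp
  [24,40): 16 bp
  [40,49): 9 bp
  [49,54): 5 bp
  [54,65): 11 bp
  [65,72): 7 bp
  [72,82): 10 bp
  [82,87): 5 bp
  [87,95): 8 bp
  [95,104): 9 bp
  [104,131): 27 bp
  [131,149): 18 bp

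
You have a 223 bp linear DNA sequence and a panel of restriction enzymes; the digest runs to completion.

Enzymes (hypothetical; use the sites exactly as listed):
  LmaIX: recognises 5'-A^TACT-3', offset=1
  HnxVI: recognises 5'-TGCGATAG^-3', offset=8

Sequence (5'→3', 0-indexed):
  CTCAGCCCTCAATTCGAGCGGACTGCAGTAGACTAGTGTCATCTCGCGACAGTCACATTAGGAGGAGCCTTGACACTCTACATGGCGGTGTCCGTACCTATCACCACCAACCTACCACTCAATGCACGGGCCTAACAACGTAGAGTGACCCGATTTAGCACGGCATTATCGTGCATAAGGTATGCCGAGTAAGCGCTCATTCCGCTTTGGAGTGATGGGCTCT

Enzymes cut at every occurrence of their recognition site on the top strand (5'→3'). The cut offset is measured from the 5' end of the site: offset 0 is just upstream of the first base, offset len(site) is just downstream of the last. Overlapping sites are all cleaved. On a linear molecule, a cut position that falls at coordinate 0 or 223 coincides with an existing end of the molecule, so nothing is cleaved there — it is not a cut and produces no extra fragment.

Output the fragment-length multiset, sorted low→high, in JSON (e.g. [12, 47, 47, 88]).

[223]

Scan for sites:
  LmaIX (ATACT, off=1): no sites
  HnxVI (TGCGATAG, off=8): no sites

Pooled cuts: ∅

Fragment lengths:
  no cuts → one linear fragment of 223 bp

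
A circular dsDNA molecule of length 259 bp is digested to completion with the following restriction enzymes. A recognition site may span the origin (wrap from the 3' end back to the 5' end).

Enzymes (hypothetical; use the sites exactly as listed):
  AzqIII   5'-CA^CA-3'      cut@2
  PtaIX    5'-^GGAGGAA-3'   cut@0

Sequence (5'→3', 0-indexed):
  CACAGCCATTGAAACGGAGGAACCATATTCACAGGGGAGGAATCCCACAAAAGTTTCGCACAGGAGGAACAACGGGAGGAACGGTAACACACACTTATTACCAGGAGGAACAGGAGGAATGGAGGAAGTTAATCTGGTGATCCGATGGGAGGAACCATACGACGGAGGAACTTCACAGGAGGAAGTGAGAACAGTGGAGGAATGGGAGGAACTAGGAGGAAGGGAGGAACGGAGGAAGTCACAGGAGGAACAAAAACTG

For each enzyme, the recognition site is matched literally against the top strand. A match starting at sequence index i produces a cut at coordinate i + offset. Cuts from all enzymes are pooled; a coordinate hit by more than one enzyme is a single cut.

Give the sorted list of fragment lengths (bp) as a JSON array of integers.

[2,2,2,2,4,8,8,8,9,9,10,11,12,12,12,12,13,13,15,16,16,18,18,27]

Site scan:
  AzqIII CACA/2: at [0, 29, 45, 58, 87, 89, 173, 239] ⇒ [2, 31, 47, 60, 89, 91, 175, 241]
  PtaIX GGAGGAA/0: at [15, 35, 62, 74, 103, 112, 120, 147, 163, 177, 195, 204, 214, 222, 230, 243] ⇒ [15, 35, 62, 74, 103, 112, 120, 147, 163, 177, 195, 204, 214, 222, 230, 243]

Pooled cuts: [2, 15, 31, 35, 47, 60, 62, 74, 89, 91, 103, 112, 120, 147, 163, 175, 177, 195, 204, 214, 222, 230, 241, 243]

Fragments:
  2→15: 13 bp
  15→31: 16 bp
  31→35: 4 bp
  35→47: 12 bp
  47→60: 13 bp
  60→62: 2 bp
  62→74: 12 bp
  74→89: 15 bp
  89→91: 2 bp
  91→103: 12 bp
  103→112: 9 bp
  112→120: 8 bp
  120→147: 27 bp
  147→163: 16 bp
  163→175: 12 bp
  175→177: 2 bp
  177→195: 18 bp
  195→204: 9 bp
  204→214: 10 bp
  214→222: 8 bp
  222→230: 8 bp
  230→241: 11 bp
  241→243: 2 bp
  243→2 (wrap): 259-243+2 = 18 bp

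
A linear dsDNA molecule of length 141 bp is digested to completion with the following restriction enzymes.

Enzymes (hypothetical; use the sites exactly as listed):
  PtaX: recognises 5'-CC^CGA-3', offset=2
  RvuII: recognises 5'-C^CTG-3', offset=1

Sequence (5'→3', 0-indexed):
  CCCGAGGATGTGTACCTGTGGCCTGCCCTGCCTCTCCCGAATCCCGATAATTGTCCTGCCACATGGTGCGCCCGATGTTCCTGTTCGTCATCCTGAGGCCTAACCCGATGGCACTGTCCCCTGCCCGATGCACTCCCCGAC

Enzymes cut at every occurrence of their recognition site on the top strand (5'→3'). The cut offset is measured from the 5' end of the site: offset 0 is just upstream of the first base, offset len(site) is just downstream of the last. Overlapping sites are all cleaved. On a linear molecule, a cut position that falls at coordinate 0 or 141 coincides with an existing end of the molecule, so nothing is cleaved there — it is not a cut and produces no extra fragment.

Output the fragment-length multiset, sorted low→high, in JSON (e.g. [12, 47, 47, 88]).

[2,4,5,5,7,7,8,10,11,12,12,13,13,15,17]

Site scan:
  PtaX (CCCGA, off=2): starts [0, 35, 42, 70, 103, 123, 135] → cuts [2, 37, 44, 72, 105, 125, 137]
  RvuII (CCTG, off=1): starts [14, 21, 26, 54, 79, 91, 119] → cuts [15, 22, 27, 55, 80, 92, 120]

Pooled cuts: [2, 15, 22, 27, 37, 44, 55, 72, 80, 92, 105, 120, 125, 137]

Fragments:
  [0,2): 2 bp
  [2,15): 13 bp
  [15,22): 7 bp
  [22,27): 5 bp
  [27,37): 10 bp
  [37,44): 7 bp
  [44,55): 11 bp
  [55,72): 17 bp
  [72,80): 8 bp
  [80,92): 12 bp
  [92,105): 13 bp
  [105,120): 15 bp
  [120,125): 5 bp
  [125,137): 12 bp
  [137,141): 4 bp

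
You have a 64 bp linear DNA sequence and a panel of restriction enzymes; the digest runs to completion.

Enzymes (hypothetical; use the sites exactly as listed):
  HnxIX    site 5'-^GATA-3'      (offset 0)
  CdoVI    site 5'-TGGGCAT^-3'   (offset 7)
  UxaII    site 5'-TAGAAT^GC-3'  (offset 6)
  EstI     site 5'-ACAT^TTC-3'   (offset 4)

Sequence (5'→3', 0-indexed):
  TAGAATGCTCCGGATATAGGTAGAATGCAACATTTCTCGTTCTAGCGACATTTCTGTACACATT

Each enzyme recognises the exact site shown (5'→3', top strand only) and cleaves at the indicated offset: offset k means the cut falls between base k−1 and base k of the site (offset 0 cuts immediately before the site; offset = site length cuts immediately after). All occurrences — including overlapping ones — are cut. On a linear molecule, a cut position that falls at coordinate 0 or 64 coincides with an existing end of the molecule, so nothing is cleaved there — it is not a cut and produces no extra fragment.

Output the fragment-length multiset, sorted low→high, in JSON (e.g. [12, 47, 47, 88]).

Site scan:
  HnxIX GATA/0: at [12] ⇒ [12]
  CdoVI (TGGGCAT, off=7): no sites
  UxaII TAGAATGC/6: at [0, 20] ⇒ [6, 26]
  EstI ACATTTC/4: at [29, 47] ⇒ [33, 51]

Pooled cuts: [6, 12, 26, 33, 51]

Fragments:
  [0,6): 6 bp
  [6,12): 6 bp
  [12,26): 14 bp
  [26,33): 7 bp
  [33,51): 18 bp
  [51,64): 13 bp

[6,6,7,13,14,18]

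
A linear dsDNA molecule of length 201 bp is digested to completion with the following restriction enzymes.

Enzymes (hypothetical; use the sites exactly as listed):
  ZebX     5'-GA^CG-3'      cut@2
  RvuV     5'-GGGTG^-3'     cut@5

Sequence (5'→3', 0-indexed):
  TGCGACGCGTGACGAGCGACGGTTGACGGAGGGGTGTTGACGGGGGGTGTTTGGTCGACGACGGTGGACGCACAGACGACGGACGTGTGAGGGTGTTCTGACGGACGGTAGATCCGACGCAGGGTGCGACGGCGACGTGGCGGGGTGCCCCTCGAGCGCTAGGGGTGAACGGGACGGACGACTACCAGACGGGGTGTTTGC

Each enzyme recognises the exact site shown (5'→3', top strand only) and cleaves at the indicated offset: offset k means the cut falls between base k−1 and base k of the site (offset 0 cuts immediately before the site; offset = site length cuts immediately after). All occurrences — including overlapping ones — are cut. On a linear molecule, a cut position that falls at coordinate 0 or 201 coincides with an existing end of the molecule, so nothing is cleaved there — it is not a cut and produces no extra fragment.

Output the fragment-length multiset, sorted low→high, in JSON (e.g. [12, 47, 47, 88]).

Scan for sites:
  ZebX GACG/2: at [3, 10, 17, 24, 38, 56, 59, 66, 74, 77, 81, 99, 103, 115, 127, 133, 172, 176, 187] ⇒ [5, 12, 19, 26, 40, 58, 61, 68, 76, 79, 83, 101, 105, 117, 129, 135, 174, 178, 189]
  RvuV GGGTG/5: at [31, 44, 90, 121, 142, 162, 191] ⇒ [36, 49, 95, 126, 147, 167, 196]

Pooled cuts: [5, 12, 19, 26, 36, 40, 49, 58, 61, 68, 76, 79, 83, 95, 101, 105, 117, 126, 129, 135, 147, 167, 174, 178, 189, 196]

Fragments:
  [0,5): 5 bp
  [5,12): 7 bp
  [12,19): 7 bp
  [19,26): 7 bp
  [26,36): 10 bp
  [36,40): 4 bp
  [40,49): 9 bp
  [49,58): 9 bp
  [58,61): 3 bp
  [61,68): 7 bp
  [68,76): 8 bp
  [76,79): 3 bp
  [79,83): 4 bp
  [83,95): 12 bp
  [95,101): 6 bp
  [101,105): 4 bp
  [105,117): 12 bp
  [117,126): 9 bp
  [126,129): 3 bp
  [129,135): 6 bp
  [135,147): 12 bp
  [147,167): 20 bp
  [167,174): 7 bp
  [174,178): 4 bp
  [178,189): 11 bp
  [189,196): 7 bp
  [196,201): 5 bp

[3,3,3,4,4,4,4,5,5,6,6,7,7,7,7,7,7,8,9,9,9,10,11,12,12,12,20]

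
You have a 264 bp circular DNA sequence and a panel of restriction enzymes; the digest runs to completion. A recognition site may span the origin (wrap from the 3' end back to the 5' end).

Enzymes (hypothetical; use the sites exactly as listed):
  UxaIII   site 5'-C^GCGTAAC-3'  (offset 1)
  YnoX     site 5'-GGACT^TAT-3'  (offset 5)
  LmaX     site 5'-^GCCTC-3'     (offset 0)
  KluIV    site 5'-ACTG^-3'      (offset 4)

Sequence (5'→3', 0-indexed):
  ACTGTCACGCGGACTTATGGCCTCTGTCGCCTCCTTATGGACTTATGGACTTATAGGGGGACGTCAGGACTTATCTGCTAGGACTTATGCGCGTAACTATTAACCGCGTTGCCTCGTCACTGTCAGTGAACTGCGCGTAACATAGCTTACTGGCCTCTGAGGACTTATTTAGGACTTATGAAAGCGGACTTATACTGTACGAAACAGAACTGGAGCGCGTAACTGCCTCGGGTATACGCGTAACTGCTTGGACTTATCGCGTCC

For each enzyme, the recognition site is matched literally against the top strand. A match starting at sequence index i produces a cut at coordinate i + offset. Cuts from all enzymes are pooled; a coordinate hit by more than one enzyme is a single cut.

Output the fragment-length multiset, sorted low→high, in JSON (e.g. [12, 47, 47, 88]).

[1,1,4,4,5,7,8,8,8,9,9,11,11,11,12,12,13,14,14,14,15,15,18,20,20]

Per-enzyme occurrences:
  UxaIII CGCGTAAC/1: at [89, 133, 215, 236] ⇒ [90, 134, 216, 237]
  YnoX GGACTTAT/5: at [10, 38, 46, 66, 80, 160, 171, 185, 249] ⇒ [15, 43, 51, 71, 85, 165, 176, 190, 254]
  LmaX GCCTC/0: at [19, 28, 110, 152, 224] ⇒ [19, 28, 110, 152, 224]
  KluIV ACTG/4: at [0, 118, 129, 148, 193, 208, 221, 242] ⇒ [4, 122, 133, 152, 197, 212, 225, 246]

Pooled cuts: [4, 15, 19, 28, 43, 51, 71, 85, 90, 110, 122, 133, 134, 152, 165, 176, 190, 197, 212, 216, 224, 225, 237, 246, 254]

Fragments:
  4→15: 11 bp
  15→19: 4 bp
  19→28: 9 bp
  28→43: 15 bp
  43→51: 8 bp
  51→71: 20 bp
  71→85: 14 bp
  85→90: 5 bp
  90→110: 20 bp
  110→122: 12 bp
  122→133: 11 bp
  133→134: 1 bp
  134→152: 18 bp
  152→165: 13 bp
  165→176: 11 bp
  176→190: 14 bp
  190→197: 7 bp
  197→212: 15 bp
  212→216: 4 bp
  216→224: 8 bp
  224→225: 1 bp
  225→237: 12 bp
  237→246: 9 bp
  246→254: 8 bp
  254→4 (wrap): 264-254+4 = 14 bp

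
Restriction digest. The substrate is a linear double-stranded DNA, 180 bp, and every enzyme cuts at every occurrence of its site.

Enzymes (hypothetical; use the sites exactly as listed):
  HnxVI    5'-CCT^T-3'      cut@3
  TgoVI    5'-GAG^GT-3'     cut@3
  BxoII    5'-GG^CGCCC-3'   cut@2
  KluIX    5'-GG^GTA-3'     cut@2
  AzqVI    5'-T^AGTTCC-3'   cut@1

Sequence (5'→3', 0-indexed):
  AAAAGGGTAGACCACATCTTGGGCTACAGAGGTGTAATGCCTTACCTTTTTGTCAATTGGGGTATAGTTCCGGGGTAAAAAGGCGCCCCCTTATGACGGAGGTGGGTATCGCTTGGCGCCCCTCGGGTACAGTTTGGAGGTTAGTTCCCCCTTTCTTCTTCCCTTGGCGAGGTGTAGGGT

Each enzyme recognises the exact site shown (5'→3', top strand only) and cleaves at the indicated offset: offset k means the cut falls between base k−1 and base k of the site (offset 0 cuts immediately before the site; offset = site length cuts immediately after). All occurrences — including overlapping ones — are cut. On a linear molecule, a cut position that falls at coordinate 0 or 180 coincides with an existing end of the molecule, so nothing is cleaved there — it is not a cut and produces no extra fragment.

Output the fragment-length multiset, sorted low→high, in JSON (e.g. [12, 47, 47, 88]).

Scan for sites:
  HnxVI CCTT/3: at [39, 44, 88, 149, 161] ⇒ [42, 47, 91, 152, 164]
  TgoVI GAGGT/3: at [28, 98, 136, 168] ⇒ [31, 101, 139, 171]
  BxoII GGCGCCC/2: at [81, 114] ⇒ [83, 116]
  KluIX GGGTA/2: at [4, 59, 72, 103, 124] ⇒ [6, 61, 74, 105, 126]
  AzqVI TAGTTCC/1: at [64, 141] ⇒ [65, 142]

Pooled cuts: [6, 31, 42, 47, 61, 65, 74, 83, 91, 101, 105, 116, 126, 139, 142, 152, 164, 171]

Fragments:
  [0,6): 6 bp
  [6,31): 25 bp
  [31,42): 11 bp
  [42,47): 5 bp
  [47,61): 14 bp
  [61,65): 4 bp
  [65,74): 9 bp
  [74,83): 9 bp
  [83,91): 8 bp
  [91,101): 10 bp
  [101,105): 4 bp
  [105,116): 11 bp
  [116,126): 10 bp
  [126,139): 13 bp
  [139,142): 3 bp
  [142,152): 10 bp
  [152,164): 12 bp
  [164,171): 7 bp
  [171,180): 9 bp

[3,4,4,5,6,7,8,9,9,9,10,10,10,11,11,12,13,14,25]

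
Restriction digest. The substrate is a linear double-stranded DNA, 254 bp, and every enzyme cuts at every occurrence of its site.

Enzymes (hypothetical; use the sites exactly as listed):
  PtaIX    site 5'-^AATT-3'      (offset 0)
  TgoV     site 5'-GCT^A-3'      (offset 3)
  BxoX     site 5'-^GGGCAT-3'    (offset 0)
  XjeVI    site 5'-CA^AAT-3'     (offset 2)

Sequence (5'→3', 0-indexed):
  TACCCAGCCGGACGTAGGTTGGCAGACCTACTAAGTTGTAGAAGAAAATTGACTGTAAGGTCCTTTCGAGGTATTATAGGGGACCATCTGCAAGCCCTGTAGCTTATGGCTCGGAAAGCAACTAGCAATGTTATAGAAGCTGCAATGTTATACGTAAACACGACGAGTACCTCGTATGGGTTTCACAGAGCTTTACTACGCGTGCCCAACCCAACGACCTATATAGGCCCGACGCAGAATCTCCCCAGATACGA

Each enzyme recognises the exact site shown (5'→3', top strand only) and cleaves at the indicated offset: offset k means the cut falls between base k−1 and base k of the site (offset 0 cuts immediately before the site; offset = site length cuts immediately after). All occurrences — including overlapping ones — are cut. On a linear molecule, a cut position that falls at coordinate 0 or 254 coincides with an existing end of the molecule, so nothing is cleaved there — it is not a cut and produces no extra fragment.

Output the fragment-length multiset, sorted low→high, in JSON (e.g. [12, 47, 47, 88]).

Per-enzyme occurrences:
  PtaIX (AATT, off=0): starts [46] → cuts [46]
  TgoV (GCTA, off=3): no sites
  BxoX (GGGCAT, off=0): no sites
  XjeVI (CAAAT, off=2): no sites

Pooled cuts: [46]

Fragments:
  [0,46): 46 bp
  [46,254): 208 bp

[46,208]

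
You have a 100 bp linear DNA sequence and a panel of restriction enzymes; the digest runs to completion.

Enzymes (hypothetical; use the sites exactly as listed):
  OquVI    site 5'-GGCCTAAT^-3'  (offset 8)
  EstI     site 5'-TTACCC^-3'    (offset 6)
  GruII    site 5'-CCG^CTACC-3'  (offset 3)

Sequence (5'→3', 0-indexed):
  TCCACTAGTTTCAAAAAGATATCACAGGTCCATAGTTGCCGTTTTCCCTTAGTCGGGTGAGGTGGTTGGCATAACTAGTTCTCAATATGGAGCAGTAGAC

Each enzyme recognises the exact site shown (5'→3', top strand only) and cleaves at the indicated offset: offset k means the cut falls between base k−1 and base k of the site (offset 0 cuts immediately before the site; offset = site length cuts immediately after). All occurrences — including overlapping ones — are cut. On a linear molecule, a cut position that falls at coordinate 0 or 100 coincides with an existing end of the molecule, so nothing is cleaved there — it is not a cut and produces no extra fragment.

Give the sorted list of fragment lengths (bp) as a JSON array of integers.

Scan for sites:
  OquVI (GGCCTAAT, off=8): no sites
  EstI (TTACCC, off=6): no sites
  GruII (CCGCTACC, off=3): no sites

All cut coordinates (distinct, sorted): ∅

Fragments:
  no cuts → one linear fragment of 100 bp

[100]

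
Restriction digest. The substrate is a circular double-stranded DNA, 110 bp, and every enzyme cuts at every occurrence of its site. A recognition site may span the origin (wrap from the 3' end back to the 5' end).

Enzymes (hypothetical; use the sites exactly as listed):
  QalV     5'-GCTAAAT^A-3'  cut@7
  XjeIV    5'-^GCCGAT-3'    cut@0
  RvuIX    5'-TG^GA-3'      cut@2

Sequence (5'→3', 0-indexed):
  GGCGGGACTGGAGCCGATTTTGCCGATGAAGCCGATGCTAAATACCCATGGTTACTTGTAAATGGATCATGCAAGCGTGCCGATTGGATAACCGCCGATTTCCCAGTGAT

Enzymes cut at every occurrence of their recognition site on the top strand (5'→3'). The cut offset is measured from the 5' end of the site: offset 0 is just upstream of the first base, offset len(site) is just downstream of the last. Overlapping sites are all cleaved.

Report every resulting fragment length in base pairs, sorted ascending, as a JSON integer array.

[2,7,8,9,9,13,14,21,27]

Scan for sites:
  QalV (GCTAAATA, off=7): starts [36] → cuts [43]
  XjeIV (GCCGAT, off=0): starts [12, 21, 30, 78, 93] → cuts [12, 21, 30, 78, 93]
  RvuIX (TGGA, off=2): starts [8, 62, 84] → cuts [10, 64, 86]

Pooled cuts: [10, 12, 21, 30, 43, 64, 78, 86, 93]

Fragments:
  10→12: 2 bp
  12→21: 9 bp
  21→30: 9 bp
  30→43: 13 bp
  43→64: 21 bp
  64→78: 14 bp
  78→86: 8 bp
  86→93: 7 bp
  93→10 (wrap): 110-93+10 = 27 bp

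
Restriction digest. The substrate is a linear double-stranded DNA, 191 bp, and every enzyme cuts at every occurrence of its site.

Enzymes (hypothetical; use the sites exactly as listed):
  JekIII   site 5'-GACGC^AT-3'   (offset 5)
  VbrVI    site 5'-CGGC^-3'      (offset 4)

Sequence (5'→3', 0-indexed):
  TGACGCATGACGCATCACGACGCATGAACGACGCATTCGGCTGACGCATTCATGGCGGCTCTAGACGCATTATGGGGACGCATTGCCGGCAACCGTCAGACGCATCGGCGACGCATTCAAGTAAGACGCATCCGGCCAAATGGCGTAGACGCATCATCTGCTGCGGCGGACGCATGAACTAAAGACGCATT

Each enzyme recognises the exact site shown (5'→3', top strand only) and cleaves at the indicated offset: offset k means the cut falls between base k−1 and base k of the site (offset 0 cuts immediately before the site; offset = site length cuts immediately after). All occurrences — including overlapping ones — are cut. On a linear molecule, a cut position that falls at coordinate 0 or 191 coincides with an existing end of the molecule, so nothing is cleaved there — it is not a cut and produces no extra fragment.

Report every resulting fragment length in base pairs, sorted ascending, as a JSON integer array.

Per-enzyme occurrences:
  JekIII GACGCAT/5: at [1, 8, 18, 29, 42, 63, 76, 98, 109, 124, 147, 168, 183] ⇒ [6, 13, 23, 34, 47, 68, 81, 103, 114, 129, 152, 173, 188]
  VbrVI CGGC/4: at [37, 55, 86, 105, 132, 163] ⇒ [41, 59, 90, 109, 136, 167]

All cut coordinates (distinct, sorted): [6, 13, 23, 34, 41, 47, 59, 68, 81, 90, 103, 109, 114, 129, 136, 152, 167, 173, 188]

Fragments:
  [0,6): 6 bp
  [6,13): 7 bp
  [13,23): 10 bp
  [23,34): 11 bp
  [34,41): 7 bp
  [41,47): 6 bp
  [47,59): 12 bp
  [59,68): 9 bp
  [68,81): 13 bp
  [81,90): 9 bp
  [90,103): 13 bp
  [103,109): 6 bp
  [109,114): 5 bp
  [114,129): 15 bp
  [129,136): 7 bp
  [136,152): 16 bp
  [152,167): 15 bp
  [167,173): 6 bp
  [173,188): 15 bp
  [188,191): 3 bp

[3,5,6,6,6,6,7,7,7,9,9,10,11,12,13,13,15,15,15,16]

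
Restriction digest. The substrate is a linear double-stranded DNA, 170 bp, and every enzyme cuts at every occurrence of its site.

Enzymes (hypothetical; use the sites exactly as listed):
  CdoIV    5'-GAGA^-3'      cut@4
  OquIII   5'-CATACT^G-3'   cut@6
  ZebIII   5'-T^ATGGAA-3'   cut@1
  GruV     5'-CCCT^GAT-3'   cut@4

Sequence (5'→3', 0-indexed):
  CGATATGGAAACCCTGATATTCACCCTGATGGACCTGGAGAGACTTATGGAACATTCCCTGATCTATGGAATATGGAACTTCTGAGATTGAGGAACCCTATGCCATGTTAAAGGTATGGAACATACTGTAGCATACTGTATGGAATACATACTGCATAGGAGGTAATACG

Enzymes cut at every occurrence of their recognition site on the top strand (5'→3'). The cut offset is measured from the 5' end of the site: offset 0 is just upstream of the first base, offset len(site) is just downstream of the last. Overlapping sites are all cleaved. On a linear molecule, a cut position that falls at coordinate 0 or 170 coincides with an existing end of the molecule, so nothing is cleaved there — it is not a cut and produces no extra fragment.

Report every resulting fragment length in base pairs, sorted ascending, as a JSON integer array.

Scan for sites:
  CdoIV (GAGA, off=4): starts [37, 39, 83] → cuts [41, 43, 87]
  OquIII (CATACTG, off=6): starts [121, 131, 147] → cuts [127, 137, 153]
  ZebIII (TATGGAA, off=1): starts [3, 45, 64, 71, 114, 138] → cuts [4, 46, 65, 72, 115, 139]
  GruV (CCCTGAT, off=4): starts [11, 23, 56] → cuts [15, 27, 60]

All cut coordinates (distinct, sorted): [4, 15, 27, 41, 43, 46, 60, 65, 72, 87, 115, 127, 137, 139, 153]

Fragments:
  [0,4): 4 bp
  [4,15): 11 bp
  [15,27): 12 bp
  [27,41): 14 bp
  [41,43): 2 bp
  [43,46): 3 bp
  [46,60): 14 bp
  [60,65): 5 bp
  [65,72): 7 bp
  [72,87): 15 bp
  [87,115): 28 bp
  [115,127): 12 bp
  [127,137): 10 bp
  [137,139): 2 bp
  [139,153): 14 bp
  [153,170): 17 bp

[2,2,3,4,5,7,10,11,12,12,14,14,14,15,17,28]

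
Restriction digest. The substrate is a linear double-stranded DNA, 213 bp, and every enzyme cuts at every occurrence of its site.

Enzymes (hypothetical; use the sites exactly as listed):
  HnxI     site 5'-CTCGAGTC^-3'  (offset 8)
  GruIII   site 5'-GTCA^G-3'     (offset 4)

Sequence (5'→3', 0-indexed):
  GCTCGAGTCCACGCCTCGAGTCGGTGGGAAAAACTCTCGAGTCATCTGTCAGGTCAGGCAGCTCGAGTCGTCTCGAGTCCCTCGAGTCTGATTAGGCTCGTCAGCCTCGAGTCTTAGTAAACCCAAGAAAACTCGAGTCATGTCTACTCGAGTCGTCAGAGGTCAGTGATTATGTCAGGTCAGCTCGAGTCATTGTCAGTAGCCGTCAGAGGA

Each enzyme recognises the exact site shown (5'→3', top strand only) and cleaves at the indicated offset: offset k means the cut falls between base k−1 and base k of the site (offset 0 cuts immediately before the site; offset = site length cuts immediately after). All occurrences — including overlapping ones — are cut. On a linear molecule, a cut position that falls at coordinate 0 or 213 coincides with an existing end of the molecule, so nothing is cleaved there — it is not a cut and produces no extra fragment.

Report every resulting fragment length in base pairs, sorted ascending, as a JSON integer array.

Site scan:
  HnxI (CTCGAGTC, off=8): starts [1, 14, 35, 61, 71, 80, 105, 131, 146, 183] → cuts [9, 22, 43, 69, 79, 88, 113, 139, 154, 191]
  GruIII (GTCAG, off=4): starts [47, 52, 99, 154, 161, 173, 178, 194, 204] → cuts [51, 56, 103, 158, 165, 177, 182, 198, 208]

All cut coordinates (distinct, sorted): [9, 22, 43, 51, 56, 69, 79, 88, 103, 113, 139, 154, 158, 165, 177, 182, 191, 198, 208]

Fragments:
  [0,9): 9 bp
  [9,22): 13 bp
  [22,43): 21 bp
  [43,51): 8 bp
  [51,56): 5 bp
  [56,69): 13 bp
  [69,79): 10 bp
  [79,88): 9 bp
  [88,103): 15 bp
  [103,113): 10 bp
  [113,139): 26 bp
  [139,154): 15 bp
  [154,158): 4 bp
  [158,165): 7 bp
  [165,177): 12 bp
  [177,182): 5 bp
  [182,191): 9 bp
  [191,198): 7 bp
  [198,208): 10 bp
  [208,213): 5 bp

[4,5,5,5,7,7,8,9,9,9,10,10,10,12,13,13,15,15,21,26]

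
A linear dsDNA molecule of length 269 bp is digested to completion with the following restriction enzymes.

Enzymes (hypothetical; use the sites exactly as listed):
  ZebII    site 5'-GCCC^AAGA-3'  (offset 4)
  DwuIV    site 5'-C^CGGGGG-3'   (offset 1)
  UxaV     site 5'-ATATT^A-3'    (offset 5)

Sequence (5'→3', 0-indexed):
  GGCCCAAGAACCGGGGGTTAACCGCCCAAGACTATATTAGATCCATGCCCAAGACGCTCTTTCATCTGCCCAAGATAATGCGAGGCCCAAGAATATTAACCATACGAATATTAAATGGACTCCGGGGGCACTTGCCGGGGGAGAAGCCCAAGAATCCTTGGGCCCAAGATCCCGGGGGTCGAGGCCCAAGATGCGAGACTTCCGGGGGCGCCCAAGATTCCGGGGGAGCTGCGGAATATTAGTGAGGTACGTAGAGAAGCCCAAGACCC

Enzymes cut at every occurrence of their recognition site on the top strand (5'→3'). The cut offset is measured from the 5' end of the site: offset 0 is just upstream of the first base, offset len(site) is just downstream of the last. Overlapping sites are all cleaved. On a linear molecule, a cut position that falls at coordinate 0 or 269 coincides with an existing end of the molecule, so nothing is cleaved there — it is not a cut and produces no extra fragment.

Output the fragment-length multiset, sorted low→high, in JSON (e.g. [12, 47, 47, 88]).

Scan for sites:
  ZebII GCCCAAGA/4: at [1, 23, 46, 67, 84, 145, 161, 183, 209, 258] ⇒ [5, 27, 50, 71, 88, 149, 165, 187, 213, 262]
  DwuIV CCGGGGG/1: at [10, 121, 134, 171, 201, 219] ⇒ [11, 122, 135, 172, 202, 220]
  UxaV ATATTA/5: at [33, 92, 107, 235] ⇒ [38, 97, 112, 240]

Pooled cuts: [5, 11, 27, 38, 50, 71, 88, 97, 112, 122, 135, 149, 165, 172, 187, 202, 213, 220, 240, 262]

Fragment lengths:
  [0,5): 5 bp
  [5,11): 6 bp
  [11,27): 16 bp
  [27,38): 11 bp
  [38,50): 12 bp
  [50,71): 21 bp
  [71,88): 17 bp
  [88,97): 9 bp
  [97,112): 15 bp
  [112,122): 10 bp
  [122,135): 13 bp
  [135,149): 14 bp
  [149,165): 16 bp
  [165,172): 7 bp
  [172,187): 15 bp
  [187,202): 15 bp
  [202,213): 11 bp
  [213,220): 7 bp
  [220,240): 20 bp
  [240,262): 22 bp
  [262,269): 7 bp

[5,6,7,7,7,9,10,11,11,12,13,14,15,15,15,16,16,17,20,21,22]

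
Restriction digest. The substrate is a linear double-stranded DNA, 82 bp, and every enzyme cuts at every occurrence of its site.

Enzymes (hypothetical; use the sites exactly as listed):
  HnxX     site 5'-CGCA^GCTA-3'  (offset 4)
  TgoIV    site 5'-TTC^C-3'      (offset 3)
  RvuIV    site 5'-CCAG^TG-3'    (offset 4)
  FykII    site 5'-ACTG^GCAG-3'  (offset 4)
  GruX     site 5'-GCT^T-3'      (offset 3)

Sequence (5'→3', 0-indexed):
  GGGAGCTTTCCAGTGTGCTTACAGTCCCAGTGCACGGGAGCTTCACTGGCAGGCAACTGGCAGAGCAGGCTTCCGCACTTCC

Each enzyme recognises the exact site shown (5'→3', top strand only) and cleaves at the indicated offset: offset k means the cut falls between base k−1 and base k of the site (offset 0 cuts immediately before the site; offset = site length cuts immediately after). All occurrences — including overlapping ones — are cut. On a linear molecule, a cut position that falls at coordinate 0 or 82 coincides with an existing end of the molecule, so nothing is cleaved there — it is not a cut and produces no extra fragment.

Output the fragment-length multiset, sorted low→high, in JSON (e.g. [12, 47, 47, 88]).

Scan for sites:
  HnxX (CGCAGCTA, off=4): no sites
  TgoIV TTCC/3: at [7, 70, 78] ⇒ [10, 73, 81]
  RvuIV CCAGTG/4: at [9, 26] ⇒ [13, 30]
  FykII ACTGGCAG/4: at [44, 55] ⇒ [48, 59]
  GruX GCTT/3: at [4, 16, 39, 68] ⇒ [7, 19, 42, 71]

All cut coordinates (distinct, sorted): [7, 10, 13, 19, 30, 42, 48, 59, 71, 73, 81]

Fragment lengths:
  [0,7): 7 bp
  [7,10): 3 bp
  [10,13): 3 bp
  [13,19): 6 bp
  [19,30): 11 bp
  [30,42): 12 bp
  [42,48): 6 bp
  [48,59): 11 bp
  [59,71): 12 bp
  [71,73): 2 bp
  [73,81): 8 bp
  [81,82): 1 bp

[1,2,3,3,6,6,7,8,11,11,12,12]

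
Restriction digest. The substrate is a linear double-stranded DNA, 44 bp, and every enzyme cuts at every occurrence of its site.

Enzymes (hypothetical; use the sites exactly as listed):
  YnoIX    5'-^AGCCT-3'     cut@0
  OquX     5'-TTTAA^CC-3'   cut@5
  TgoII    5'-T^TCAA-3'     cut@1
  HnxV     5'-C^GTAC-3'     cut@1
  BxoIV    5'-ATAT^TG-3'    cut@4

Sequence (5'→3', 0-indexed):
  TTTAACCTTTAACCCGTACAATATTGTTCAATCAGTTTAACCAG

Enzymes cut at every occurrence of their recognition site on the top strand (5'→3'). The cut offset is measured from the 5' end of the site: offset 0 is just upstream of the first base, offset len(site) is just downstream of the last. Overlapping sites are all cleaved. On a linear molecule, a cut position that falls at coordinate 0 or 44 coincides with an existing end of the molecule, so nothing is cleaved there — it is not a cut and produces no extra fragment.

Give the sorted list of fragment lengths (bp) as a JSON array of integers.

Scan for sites:
  YnoIX (AGCCT, off=0): no sites
  OquX TTTAACC/5: at [0, 7, 35] ⇒ [5, 12, 40]
  TgoII TTCAA/1: at [26] ⇒ [27]
  HnxV CGTAC/1: at [14] ⇒ [15]
  BxoIV ATATTG/4: at [20] ⇒ [24]

All cut coordinates (distinct, sorted): [5, 12, 15, 24, 27, 40]

Fragment lengths:
  [0,5): 5 bp
  [5,12): 7 bp
  [12,15): 3 bp
  [15,24): 9 bp
  [24,27): 3 bp
  [27,40): 13 bp
  [40,44): 4 bp

[3,3,4,5,7,9,13]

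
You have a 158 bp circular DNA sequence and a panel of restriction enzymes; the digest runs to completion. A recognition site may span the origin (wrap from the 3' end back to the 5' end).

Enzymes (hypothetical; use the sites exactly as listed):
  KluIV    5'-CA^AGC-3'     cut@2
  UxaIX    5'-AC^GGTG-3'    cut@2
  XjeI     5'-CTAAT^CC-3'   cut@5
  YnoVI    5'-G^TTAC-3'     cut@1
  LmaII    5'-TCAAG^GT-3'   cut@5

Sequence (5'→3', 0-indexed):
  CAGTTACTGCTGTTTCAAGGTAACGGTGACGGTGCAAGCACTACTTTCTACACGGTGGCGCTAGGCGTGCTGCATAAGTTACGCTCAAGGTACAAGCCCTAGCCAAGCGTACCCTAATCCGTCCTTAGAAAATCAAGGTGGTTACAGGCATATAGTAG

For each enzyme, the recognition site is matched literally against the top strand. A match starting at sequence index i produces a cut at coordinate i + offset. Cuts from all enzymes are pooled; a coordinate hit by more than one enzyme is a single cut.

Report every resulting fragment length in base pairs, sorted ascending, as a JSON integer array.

Scan for sites:
  KluIV CAAGC/2: at [34, 92, 103] ⇒ [36, 94, 105]
  UxaIX ACGGTG/2: at [22, 28, 51] ⇒ [24, 30, 53]
  XjeI CTAATCC/5: at [113] ⇒ [118]
  YnoVI GTTAC/1: at [2, 77, 140] ⇒ [3, 78, 141]
  LmaII TCAAGGT/5: at [14, 84, 132] ⇒ [19, 89, 137]

Pooled cuts: [3, 19, 24, 30, 36, 53, 78, 89, 94, 105, 118, 137, 141]

Fragment lengths:
  3→19: 16 bp
  19→24: 5 bp
  24→30: 6 bp
  30→36: 6 bp
  36→53: 17 bp
  53→78: 25 bp
  78→89: 11 bp
  89→94: 5 bp
  94→105: 11 bp
  105→118: 13 bp
  118→137: 19 bp
  137→141: 4 bp
  141→3 (wrap): 158-141+3 = 20 bp

[4,5,5,6,6,11,11,13,16,17,19,20,25]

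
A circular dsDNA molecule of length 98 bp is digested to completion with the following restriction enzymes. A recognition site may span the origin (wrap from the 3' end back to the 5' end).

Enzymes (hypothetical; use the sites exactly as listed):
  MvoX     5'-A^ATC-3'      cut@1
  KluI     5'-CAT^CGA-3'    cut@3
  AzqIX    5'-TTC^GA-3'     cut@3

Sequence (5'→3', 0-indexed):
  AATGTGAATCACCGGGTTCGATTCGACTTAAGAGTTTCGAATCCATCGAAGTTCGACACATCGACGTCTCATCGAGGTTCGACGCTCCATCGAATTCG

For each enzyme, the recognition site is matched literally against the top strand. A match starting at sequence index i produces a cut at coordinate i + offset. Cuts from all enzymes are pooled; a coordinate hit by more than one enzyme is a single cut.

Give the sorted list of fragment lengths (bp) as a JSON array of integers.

[2,5,6,7,7,8,8,8,10,11,12,14]

Scan for sites:
  MvoX (AATC, off=1): starts [6, 39] → cuts [7, 40]
  KluI (CATCGA, off=3): starts [43, 58, 69, 87] → cuts [46, 61, 72, 90]
  AzqIX (TTCGA, off=3): starts [16, 21, 35, 51, 77, 94] → cuts [19, 24, 38, 54, 80, 97]

All cut coordinates (distinct, sorted): [7, 19, 24, 38, 40, 46, 54, 61, 72, 80, 90, 97]

Fragments:
  7→19: 12 bp
  19→24: 5 bp
  24→38: 14 bp
  38→40: 2 bp
  40→46: 6 bp
  46→54: 8 bp
  54→61: 7 bp
  61→72: 11 bp
  72→80: 8 bp
  80→90: 10 bp
  90→97: 7 bp
  97→7 (wrap): 98-97+7 = 8 bp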